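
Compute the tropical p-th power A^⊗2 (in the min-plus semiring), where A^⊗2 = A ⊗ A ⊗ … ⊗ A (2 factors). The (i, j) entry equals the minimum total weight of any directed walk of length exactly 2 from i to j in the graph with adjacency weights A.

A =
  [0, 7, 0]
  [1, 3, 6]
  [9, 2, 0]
A^⊗2 =
  [0, 2, 0]
  [1, 6, 1]
  [3, 2, 0]

Each entry (A^⊗2)_ij equals the minimum over all length-2 walks i = v_0 → v_1 → … → v_2 = j of Σ_t A[v_t][v_{t+1}]. For example, for (i, j) = (0, 2) we minimise over 3 possible intermediate vertex sequences; the minimum is 0, attained along the walk 0 → 0 → 2.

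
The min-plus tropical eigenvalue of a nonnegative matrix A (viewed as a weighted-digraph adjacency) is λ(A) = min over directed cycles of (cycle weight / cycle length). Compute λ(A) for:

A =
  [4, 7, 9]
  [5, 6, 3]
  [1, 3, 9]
λ(A) = 3

Enumerate directed cycles and compute their means (weight / length). Sample:
  cycle 0 → 0: weight = 4, length = 1, mean = 4/1 ≈ 4.000
  cycle 1 → 1: weight = 6, length = 1, mean = 6/1 ≈ 6.000
  cycle 2 → 2: weight = 9, length = 1, mean = 9/1 ≈ 9.000
  cycle 0 → 1 → 0: weight = 12, length = 2, mean = 12/2 ≈ 6.000
  cycle 0 → 2 → 0: weight = 10, length = 2, mean = 10/2 ≈ 5.000
  cycle 1 → 0 → 1: weight = 12, length = 2, mean = 12/2 ≈ 6.000
Minimum mean = 3.000, attained e.g. along the cycle 1 → 2 → 1 with weight 6 and length 2. So λ(A) = 6/2 = 3.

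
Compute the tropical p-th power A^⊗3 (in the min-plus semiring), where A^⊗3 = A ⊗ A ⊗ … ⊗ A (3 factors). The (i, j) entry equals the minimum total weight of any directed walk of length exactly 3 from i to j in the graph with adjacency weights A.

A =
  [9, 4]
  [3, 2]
A^⊗3 =
  [9, 8]
  [7, 6]

Each entry (A^⊗3)_ij equals the minimum over all length-3 walks i = v_0 → v_1 → … → v_3 = j of Σ_t A[v_t][v_{t+1}]. For example, for (i, j) = (0, 1) we minimise over 4 possible intermediate vertex sequences; the minimum is 8, attained along the walk 0 → 1 → 1 → 1.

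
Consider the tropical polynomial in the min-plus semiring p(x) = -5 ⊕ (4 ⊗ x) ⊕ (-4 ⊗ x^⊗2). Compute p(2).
p(2) = -5

A tropical monomial a ⊗ x^⊗i evaluates to a + i · x. Evaluating each term at x = 2:
  Term 0 contributes -5 + 0 · 2 = -5
  Term 1 contributes 4 + 1 · 2 = 6
  Term 2 contributes -4 + 2 · 2 = 0
p(2) = ⊕ of these = min[-5, 6, 0] = -5.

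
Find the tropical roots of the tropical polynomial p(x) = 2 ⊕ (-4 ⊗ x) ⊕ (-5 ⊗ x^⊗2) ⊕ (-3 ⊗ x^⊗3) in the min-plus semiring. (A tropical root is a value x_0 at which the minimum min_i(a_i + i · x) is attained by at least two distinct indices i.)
Roots: {-2, 1, 6}

Each tropical root is a break point of the lower envelope of the lines y = a_i + i · x (there are 4 lines, with slopes 0, 1, ..., 3). Only the lines that attain the minimum somewhere contribute to roots; other lines are dominated. Here the surviving (envelope) indices are i = 3, i = 2, i = 1, i = 0.
Intersections between consecutive envelope lines give the roots: for adjacent envelope indices i < j the intersection is x = (a_i − a_j) / (j − i). Reading off the sorted break points: {-2, 1, 6}.
Verification: at each break x_0, at least two indices attain the minimum of min_i(a_i + i · x_0).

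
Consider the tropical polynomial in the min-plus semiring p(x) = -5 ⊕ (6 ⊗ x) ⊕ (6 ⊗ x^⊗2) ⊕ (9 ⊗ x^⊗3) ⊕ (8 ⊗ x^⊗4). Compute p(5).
p(5) = -5

A tropical monomial a ⊗ x^⊗i evaluates to a + i · x. Evaluating each term at x = 5:
  Term 0 contributes -5 + 0 · 5 = -5
  Term 1 contributes 6 + 1 · 5 = 11
  Term 2 contributes 6 + 2 · 5 = 16
  Term 3 contributes 9 + 3 · 5 = 24
  Term 4 contributes 8 + 4 · 5 = 28
p(5) = ⊕ of these = min[-5, 11, 16, 24, 28] = -5.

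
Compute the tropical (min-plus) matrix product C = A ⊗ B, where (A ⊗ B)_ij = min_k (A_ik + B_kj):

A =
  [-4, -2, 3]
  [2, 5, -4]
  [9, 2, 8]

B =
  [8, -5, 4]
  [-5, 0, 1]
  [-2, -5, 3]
A ⊗ B =
  [-7, -9, -1]
  [-6, -9, -1]
  [-3, 2, 3]

Apply the min-plus product entry-by-entry:
  C[0][0] = min over k of (A[0][0] + B[0][0] = -4 + 8 = 4, A[0][1] + B[1][0] = -2 + -5 = -7, A[0][2] + B[2][0] = 3 + -2 = 1) = -7 (attained at k = 1)
  C[0][1] = min over k of (A[0][0] + B[0][1] = -4 + -5 = -9, A[0][1] + B[1][1] = -2 + 0 = -2, A[0][2] + B[2][1] = 3 + -5 = -2) = -9 (attained at k = 0)
  C[0][2] = min over k of (A[0][0] + B[0][2] = -4 + 4 = 0, A[0][1] + B[1][2] = -2 + 1 = -1, A[0][2] + B[2][2] = 3 + 3 = 6) = -1 (attained at k = 1)
  C[1][0] = min over k of (A[1][0] + B[0][0] = 2 + 8 = 10, A[1][1] + B[1][0] = 5 + -5 = 0, A[1][2] + B[2][0] = -4 + -2 = -6) = -6 (attained at k = 2)
  C[1][1] = min over k of (A[1][0] + B[0][1] = 2 + -5 = -3, A[1][1] + B[1][1] = 5 + 0 = 5, A[1][2] + B[2][1] = -4 + -5 = -9) = -9 (attained at k = 2)
  C[1][2] = min over k of (A[1][0] + B[0][2] = 2 + 4 = 6, A[1][1] + B[1][2] = 5 + 1 = 6, A[1][2] + B[2][2] = -4 + 3 = -1) = -1 (attained at k = 2)
  C[2][0] = min over k of (A[2][0] + B[0][0] = 9 + 8 = 17, A[2][1] + B[1][0] = 2 + -5 = -3, A[2][2] + B[2][0] = 8 + -2 = 6) = -3 (attained at k = 1)
  C[2][1] = min over k of (A[2][0] + B[0][1] = 9 + -5 = 4, A[2][1] + B[1][1] = 2 + 0 = 2, A[2][2] + B[2][1] = 8 + -5 = 3) = 2 (attained at k = 1)
  C[2][2] = min over k of (A[2][0] + B[0][2] = 9 + 4 = 13, A[2][1] + B[1][2] = 2 + 1 = 3, A[2][2] + B[2][2] = 8 + 3 = 11) = 3 (attained at k = 1)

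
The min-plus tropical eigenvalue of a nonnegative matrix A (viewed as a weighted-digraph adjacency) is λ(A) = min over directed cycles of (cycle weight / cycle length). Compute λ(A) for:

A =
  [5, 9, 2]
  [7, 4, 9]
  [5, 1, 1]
λ(A) = 1

Enumerate directed cycles and compute their means (weight / length). Sample:
  cycle 0 → 0: weight = 5, length = 1, mean = 5/1 ≈ 5.000
  cycle 1 → 1: weight = 4, length = 1, mean = 4/1 ≈ 4.000
  cycle 2 → 2: weight = 1, length = 1, mean = 1/1 ≈ 1.000
  cycle 0 → 1 → 0: weight = 16, length = 2, mean = 16/2 ≈ 8.000
  cycle 0 → 2 → 0: weight = 7, length = 2, mean = 7/2 ≈ 3.500
  cycle 1 → 0 → 1: weight = 16, length = 2, mean = 16/2 ≈ 8.000
Minimum mean = 1.000, attained e.g. along the cycle 2 → 2 with weight 1 and length 1. So λ(A) = 1/1 = 1.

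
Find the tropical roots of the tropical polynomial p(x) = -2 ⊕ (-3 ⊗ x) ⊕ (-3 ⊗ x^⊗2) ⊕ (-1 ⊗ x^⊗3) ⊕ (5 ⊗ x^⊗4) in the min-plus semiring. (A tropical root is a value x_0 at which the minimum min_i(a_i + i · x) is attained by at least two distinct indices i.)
Roots: {-6, -2, 0, 1}

Each tropical root is a break point of the lower envelope of the lines y = a_i + i · x (there are 5 lines, with slopes 0, 1, ..., 4). Only the lines that attain the minimum somewhere contribute to roots; other lines are dominated. Here the surviving (envelope) indices are i = 4, i = 3, i = 2, i = 1, i = 0.
Intersections between consecutive envelope lines give the roots: for adjacent envelope indices i < j the intersection is x = (a_i − a_j) / (j − i). Reading off the sorted break points: {-6, -2, 0, 1}.
Verification: at each break x_0, at least two indices attain the minimum of min_i(a_i + i · x_0).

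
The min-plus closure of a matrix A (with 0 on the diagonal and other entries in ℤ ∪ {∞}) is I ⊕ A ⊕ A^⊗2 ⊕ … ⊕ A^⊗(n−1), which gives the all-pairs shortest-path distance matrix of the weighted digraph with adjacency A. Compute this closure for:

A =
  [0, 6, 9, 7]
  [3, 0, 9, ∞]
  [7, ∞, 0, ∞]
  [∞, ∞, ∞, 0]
Closure =
  [0, 6, 9, 7]
  [3, 0, 9, 10]
  [7, 13, 0, 14]
  [∞, ∞, ∞, 0]

This is the Floyd-Warshall all-pairs shortest-path computation. For each intermediate vertex k = 0, 1, …, 3, update dist[i][j] ← min(dist[i][j], dist[i][k] + dist[k][j]). The final matrix gives, for each (i, j), the minimum total weight of any directed path from i to j (possibly empty when i = j).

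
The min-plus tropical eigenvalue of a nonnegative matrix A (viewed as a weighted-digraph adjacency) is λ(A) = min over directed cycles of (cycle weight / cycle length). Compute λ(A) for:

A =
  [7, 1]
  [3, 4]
λ(A) = 2

Enumerate directed cycles and compute their means (weight / length). Sample:
  cycle 0 → 0: weight = 7, length = 1, mean = 7/1 ≈ 7.000
  cycle 1 → 1: weight = 4, length = 1, mean = 4/1 ≈ 4.000
  cycle 0 → 1 → 0: weight = 4, length = 2, mean = 4/2 ≈ 2.000
  cycle 1 → 0 → 1: weight = 4, length = 2, mean = 4/2 ≈ 2.000
Minimum mean = 2.000, attained e.g. along the cycle 0 → 1 → 0 with weight 4 and length 2. So λ(A) = 4/2 = 2.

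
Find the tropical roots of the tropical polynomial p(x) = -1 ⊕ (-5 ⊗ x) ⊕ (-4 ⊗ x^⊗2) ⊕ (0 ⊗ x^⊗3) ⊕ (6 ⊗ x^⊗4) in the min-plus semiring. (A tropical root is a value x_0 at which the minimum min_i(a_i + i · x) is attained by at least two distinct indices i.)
Roots: {-6, -4, -1, 4}

Each tropical root is a break point of the lower envelope of the lines y = a_i + i · x (there are 5 lines, with slopes 0, 1, ..., 4). Only the lines that attain the minimum somewhere contribute to roots; other lines are dominated. Here the surviving (envelope) indices are i = 4, i = 3, i = 2, i = 1, i = 0.
Intersections between consecutive envelope lines give the roots: for adjacent envelope indices i < j the intersection is x = (a_i − a_j) / (j − i). Reading off the sorted break points: {-6, -4, -1, 4}.
Verification: at each break x_0, at least two indices attain the minimum of min_i(a_i + i · x_0).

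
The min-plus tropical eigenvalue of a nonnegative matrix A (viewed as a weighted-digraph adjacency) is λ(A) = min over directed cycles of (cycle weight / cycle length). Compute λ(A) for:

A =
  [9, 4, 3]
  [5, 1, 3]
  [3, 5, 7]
λ(A) = 1

Enumerate directed cycles and compute their means (weight / length). Sample:
  cycle 0 → 0: weight = 9, length = 1, mean = 9/1 ≈ 9.000
  cycle 1 → 1: weight = 1, length = 1, mean = 1/1 ≈ 1.000
  cycle 2 → 2: weight = 7, length = 1, mean = 7/1 ≈ 7.000
  cycle 0 → 1 → 0: weight = 9, length = 2, mean = 9/2 ≈ 4.500
  cycle 0 → 2 → 0: weight = 6, length = 2, mean = 6/2 ≈ 3.000
  cycle 1 → 0 → 1: weight = 9, length = 2, mean = 9/2 ≈ 4.500
Minimum mean = 1.000, attained e.g. along the cycle 1 → 1 with weight 1 and length 1. So λ(A) = 1/1 = 1.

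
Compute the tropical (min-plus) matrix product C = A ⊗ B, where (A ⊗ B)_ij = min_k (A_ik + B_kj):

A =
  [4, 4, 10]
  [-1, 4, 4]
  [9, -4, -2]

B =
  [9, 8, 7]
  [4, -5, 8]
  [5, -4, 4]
A ⊗ B =
  [8, -1, 11]
  [8, -1, 6]
  [0, -9, 2]

Apply the min-plus product entry-by-entry:
  C[0][0] = min over k of (A[0][0] + B[0][0] = 4 + 9 = 13, A[0][1] + B[1][0] = 4 + 4 = 8, A[0][2] + B[2][0] = 10 + 5 = 15) = 8 (attained at k = 1)
  C[0][1] = min over k of (A[0][0] + B[0][1] = 4 + 8 = 12, A[0][1] + B[1][1] = 4 + -5 = -1, A[0][2] + B[2][1] = 10 + -4 = 6) = -1 (attained at k = 1)
  C[0][2] = min over k of (A[0][0] + B[0][2] = 4 + 7 = 11, A[0][1] + B[1][2] = 4 + 8 = 12, A[0][2] + B[2][2] = 10 + 4 = 14) = 11 (attained at k = 0)
  C[1][0] = min over k of (A[1][0] + B[0][0] = -1 + 9 = 8, A[1][1] + B[1][0] = 4 + 4 = 8, A[1][2] + B[2][0] = 4 + 5 = 9) = 8 (attained at k = 0)
  C[1][1] = min over k of (A[1][0] + B[0][1] = -1 + 8 = 7, A[1][1] + B[1][1] = 4 + -5 = -1, A[1][2] + B[2][1] = 4 + -4 = 0) = -1 (attained at k = 1)
  C[1][2] = min over k of (A[1][0] + B[0][2] = -1 + 7 = 6, A[1][1] + B[1][2] = 4 + 8 = 12, A[1][2] + B[2][2] = 4 + 4 = 8) = 6 (attained at k = 0)
  C[2][0] = min over k of (A[2][0] + B[0][0] = 9 + 9 = 18, A[2][1] + B[1][0] = -4 + 4 = 0, A[2][2] + B[2][0] = -2 + 5 = 3) = 0 (attained at k = 1)
  C[2][1] = min over k of (A[2][0] + B[0][1] = 9 + 8 = 17, A[2][1] + B[1][1] = -4 + -5 = -9, A[2][2] + B[2][1] = -2 + -4 = -6) = -9 (attained at k = 1)
  C[2][2] = min over k of (A[2][0] + B[0][2] = 9 + 7 = 16, A[2][1] + B[1][2] = -4 + 8 = 4, A[2][2] + B[2][2] = -2 + 4 = 2) = 2 (attained at k = 2)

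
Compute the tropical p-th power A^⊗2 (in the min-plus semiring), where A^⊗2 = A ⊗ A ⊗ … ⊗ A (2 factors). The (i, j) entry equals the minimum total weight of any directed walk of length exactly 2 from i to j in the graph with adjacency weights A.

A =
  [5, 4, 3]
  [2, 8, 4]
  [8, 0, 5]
A^⊗2 =
  [6, 3, 8]
  [7, 4, 5]
  [2, 5, 4]

Each entry (A^⊗2)_ij equals the minimum over all length-2 walks i = v_0 → v_1 → … → v_2 = j of Σ_t A[v_t][v_{t+1}]. For example, for (i, j) = (0, 2) we minimise over 3 possible intermediate vertex sequences; the minimum is 8, attained along the walk 0 → 0 → 2.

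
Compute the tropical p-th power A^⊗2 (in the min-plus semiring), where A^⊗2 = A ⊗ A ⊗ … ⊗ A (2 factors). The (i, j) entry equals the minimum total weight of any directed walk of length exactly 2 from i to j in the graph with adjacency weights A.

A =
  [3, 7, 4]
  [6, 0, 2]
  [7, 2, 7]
A^⊗2 =
  [6, 6, 7]
  [6, 0, 2]
  [8, 2, 4]

Each entry (A^⊗2)_ij equals the minimum over all length-2 walks i = v_0 → v_1 → … → v_2 = j of Σ_t A[v_t][v_{t+1}]. For example, for (i, j) = (0, 2) we minimise over 3 possible intermediate vertex sequences; the minimum is 7, attained along the walk 0 → 0 → 2.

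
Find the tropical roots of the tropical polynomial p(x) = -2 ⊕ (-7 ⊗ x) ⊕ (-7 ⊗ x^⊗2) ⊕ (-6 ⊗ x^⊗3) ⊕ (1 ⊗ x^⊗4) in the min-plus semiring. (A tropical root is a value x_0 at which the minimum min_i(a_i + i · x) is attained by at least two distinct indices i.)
Roots: {-7, -1, 0, 5}

Each tropical root is a break point of the lower envelope of the lines y = a_i + i · x (there are 5 lines, with slopes 0, 1, ..., 4). Only the lines that attain the minimum somewhere contribute to roots; other lines are dominated. Here the surviving (envelope) indices are i = 4, i = 3, i = 2, i = 1, i = 0.
Intersections between consecutive envelope lines give the roots: for adjacent envelope indices i < j the intersection is x = (a_i − a_j) / (j − i). Reading off the sorted break points: {-7, -1, 0, 5}.
Verification: at each break x_0, at least two indices attain the minimum of min_i(a_i + i · x_0).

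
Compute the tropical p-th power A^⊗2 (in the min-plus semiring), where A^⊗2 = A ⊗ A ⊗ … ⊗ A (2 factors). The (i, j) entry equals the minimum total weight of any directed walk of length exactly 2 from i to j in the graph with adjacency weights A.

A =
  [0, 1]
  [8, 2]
A^⊗2 =
  [0, 1]
  [8, 4]

Each entry (A^⊗2)_ij equals the minimum over all length-2 walks i = v_0 → v_1 → … → v_2 = j of Σ_t A[v_t][v_{t+1}]. For example, for (i, j) = (0, 1) we minimise over 2 possible intermediate vertex sequences; the minimum is 1, attained along the walk 0 → 0 → 1.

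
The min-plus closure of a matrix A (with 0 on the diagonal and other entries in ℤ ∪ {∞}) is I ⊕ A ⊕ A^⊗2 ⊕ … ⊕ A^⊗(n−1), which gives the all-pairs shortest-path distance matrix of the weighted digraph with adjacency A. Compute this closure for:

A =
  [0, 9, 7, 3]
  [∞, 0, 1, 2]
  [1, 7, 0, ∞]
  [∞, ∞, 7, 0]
Closure =
  [0, 9, 7, 3]
  [2, 0, 1, 2]
  [1, 7, 0, 4]
  [8, 14, 7, 0]

This is the Floyd-Warshall all-pairs shortest-path computation. For each intermediate vertex k = 0, 1, …, 3, update dist[i][j] ← min(dist[i][j], dist[i][k] + dist[k][j]). The final matrix gives, for each (i, j), the minimum total weight of any directed path from i to j (possibly empty when i = j).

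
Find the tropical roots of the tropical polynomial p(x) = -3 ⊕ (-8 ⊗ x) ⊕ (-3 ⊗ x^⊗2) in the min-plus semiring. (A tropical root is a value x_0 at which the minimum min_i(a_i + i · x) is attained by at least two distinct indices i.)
Roots: {-5, 5}

Each tropical root is a break point of the lower envelope of the lines y = a_i + i · x (there are 3 lines, with slopes 0, 1, ..., 2). Only the lines that attain the minimum somewhere contribute to roots; other lines are dominated. Here the surviving (envelope) indices are i = 2, i = 1, i = 0.
Intersections between consecutive envelope lines give the roots: for adjacent envelope indices i < j the intersection is x = (a_i − a_j) / (j − i). Reading off the sorted break points: {-5, 5}.
Verification: at each break x_0, at least two indices attain the minimum of min_i(a_i + i · x_0).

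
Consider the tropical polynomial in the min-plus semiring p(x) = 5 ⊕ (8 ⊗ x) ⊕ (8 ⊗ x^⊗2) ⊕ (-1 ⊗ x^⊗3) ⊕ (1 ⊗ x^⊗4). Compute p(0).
p(0) = -1

A tropical monomial a ⊗ x^⊗i evaluates to a + i · x. Evaluating each term at x = 0:
  Term 0 contributes 5 + 0 · 0 = 5
  Term 1 contributes 8 + 1 · 0 = 8
  Term 2 contributes 8 + 2 · 0 = 8
  Term 3 contributes -1 + 3 · 0 = -1
  Term 4 contributes 1 + 4 · 0 = 1
p(0) = ⊕ of these = min[5, 8, 8, -1, 1] = -1.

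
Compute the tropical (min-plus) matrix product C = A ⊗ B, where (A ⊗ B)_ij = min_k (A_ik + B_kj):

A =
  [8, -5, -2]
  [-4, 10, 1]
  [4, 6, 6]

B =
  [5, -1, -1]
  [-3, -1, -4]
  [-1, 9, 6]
A ⊗ B =
  [-8, -6, -9]
  [0, -5, -5]
  [3, 3, 2]

Apply the min-plus product entry-by-entry:
  C[0][0] = min over k of (A[0][0] + B[0][0] = 8 + 5 = 13, A[0][1] + B[1][0] = -5 + -3 = -8, A[0][2] + B[2][0] = -2 + -1 = -3) = -8 (attained at k = 1)
  C[0][1] = min over k of (A[0][0] + B[0][1] = 8 + -1 = 7, A[0][1] + B[1][1] = -5 + -1 = -6, A[0][2] + B[2][1] = -2 + 9 = 7) = -6 (attained at k = 1)
  C[0][2] = min over k of (A[0][0] + B[0][2] = 8 + -1 = 7, A[0][1] + B[1][2] = -5 + -4 = -9, A[0][2] + B[2][2] = -2 + 6 = 4) = -9 (attained at k = 1)
  C[1][0] = min over k of (A[1][0] + B[0][0] = -4 + 5 = 1, A[1][1] + B[1][0] = 10 + -3 = 7, A[1][2] + B[2][0] = 1 + -1 = 0) = 0 (attained at k = 2)
  C[1][1] = min over k of (A[1][0] + B[0][1] = -4 + -1 = -5, A[1][1] + B[1][1] = 10 + -1 = 9, A[1][2] + B[2][1] = 1 + 9 = 10) = -5 (attained at k = 0)
  C[1][2] = min over k of (A[1][0] + B[0][2] = -4 + -1 = -5, A[1][1] + B[1][2] = 10 + -4 = 6, A[1][2] + B[2][2] = 1 + 6 = 7) = -5 (attained at k = 0)
  C[2][0] = min over k of (A[2][0] + B[0][0] = 4 + 5 = 9, A[2][1] + B[1][0] = 6 + -3 = 3, A[2][2] + B[2][0] = 6 + -1 = 5) = 3 (attained at k = 1)
  C[2][1] = min over k of (A[2][0] + B[0][1] = 4 + -1 = 3, A[2][1] + B[1][1] = 6 + -1 = 5, A[2][2] + B[2][1] = 6 + 9 = 15) = 3 (attained at k = 0)
  C[2][2] = min over k of (A[2][0] + B[0][2] = 4 + -1 = 3, A[2][1] + B[1][2] = 6 + -4 = 2, A[2][2] + B[2][2] = 6 + 6 = 12) = 2 (attained at k = 1)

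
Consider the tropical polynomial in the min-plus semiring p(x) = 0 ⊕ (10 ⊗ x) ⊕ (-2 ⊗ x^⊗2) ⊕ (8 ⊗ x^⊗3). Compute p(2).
p(2) = 0

A tropical monomial a ⊗ x^⊗i evaluates to a + i · x. Evaluating each term at x = 2:
  Term 0 contributes 0 + 0 · 2 = 0
  Term 1 contributes 10 + 1 · 2 = 12
  Term 2 contributes -2 + 2 · 2 = 2
  Term 3 contributes 8 + 3 · 2 = 14
p(2) = ⊕ of these = min[0, 12, 2, 14] = 0.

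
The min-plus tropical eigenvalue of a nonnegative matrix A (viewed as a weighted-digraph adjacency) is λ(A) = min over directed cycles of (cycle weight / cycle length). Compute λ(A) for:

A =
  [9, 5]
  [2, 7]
λ(A) = 7/2

Enumerate directed cycles and compute their means (weight / length). Sample:
  cycle 0 → 0: weight = 9, length = 1, mean = 9/1 ≈ 9.000
  cycle 1 → 1: weight = 7, length = 1, mean = 7/1 ≈ 7.000
  cycle 0 → 1 → 0: weight = 7, length = 2, mean = 7/2 ≈ 3.500
  cycle 1 → 0 → 1: weight = 7, length = 2, mean = 7/2 ≈ 3.500
Minimum mean = 3.500, attained e.g. along the cycle 0 → 1 → 0 with weight 7 and length 2. So λ(A) = 7/2 = 7/2.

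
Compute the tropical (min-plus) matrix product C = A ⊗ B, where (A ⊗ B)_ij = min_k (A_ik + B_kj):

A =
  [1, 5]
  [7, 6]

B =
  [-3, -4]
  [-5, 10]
A ⊗ B =
  [-2, -3]
  [1, 3]

Apply the min-plus product entry-by-entry:
  C[0][0] = min over k of (A[0][0] + B[0][0] = 1 + -3 = -2, A[0][1] + B[1][0] = 5 + -5 = 0) = -2 (attained at k = 0)
  C[0][1] = min over k of (A[0][0] + B[0][1] = 1 + -4 = -3, A[0][1] + B[1][1] = 5 + 10 = 15) = -3 (attained at k = 0)
  C[1][0] = min over k of (A[1][0] + B[0][0] = 7 + -3 = 4, A[1][1] + B[1][0] = 6 + -5 = 1) = 1 (attained at k = 1)
  C[1][1] = min over k of (A[1][0] + B[0][1] = 7 + -4 = 3, A[1][1] + B[1][1] = 6 + 10 = 16) = 3 (attained at k = 0)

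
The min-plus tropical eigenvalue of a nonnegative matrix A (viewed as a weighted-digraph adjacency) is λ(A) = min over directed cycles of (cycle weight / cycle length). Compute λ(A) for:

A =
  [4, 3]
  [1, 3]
λ(A) = 2

Enumerate directed cycles and compute their means (weight / length). Sample:
  cycle 0 → 0: weight = 4, length = 1, mean = 4/1 ≈ 4.000
  cycle 1 → 1: weight = 3, length = 1, mean = 3/1 ≈ 3.000
  cycle 0 → 1 → 0: weight = 4, length = 2, mean = 4/2 ≈ 2.000
  cycle 1 → 0 → 1: weight = 4, length = 2, mean = 4/2 ≈ 2.000
Minimum mean = 2.000, attained e.g. along the cycle 0 → 1 → 0 with weight 4 and length 2. So λ(A) = 4/2 = 2.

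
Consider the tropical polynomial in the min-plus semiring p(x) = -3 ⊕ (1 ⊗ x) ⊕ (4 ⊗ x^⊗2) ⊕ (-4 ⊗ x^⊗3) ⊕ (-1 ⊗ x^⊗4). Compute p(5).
p(5) = -3

A tropical monomial a ⊗ x^⊗i evaluates to a + i · x. Evaluating each term at x = 5:
  Term 0 contributes -3 + 0 · 5 = -3
  Term 1 contributes 1 + 1 · 5 = 6
  Term 2 contributes 4 + 2 · 5 = 14
  Term 3 contributes -4 + 3 · 5 = 11
  Term 4 contributes -1 + 4 · 5 = 19
p(5) = ⊕ of these = min[-3, 6, 14, 11, 19] = -3.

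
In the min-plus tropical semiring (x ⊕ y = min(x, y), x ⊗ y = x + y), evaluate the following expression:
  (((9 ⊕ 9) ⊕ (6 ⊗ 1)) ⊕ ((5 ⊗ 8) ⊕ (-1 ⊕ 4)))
(((9 ⊕ 9) ⊕ (6 ⊗ 1)) ⊕ ((5 ⊗ 8) ⊕ (-1 ⊕ 4))) = -1

Expand innermost to outermost. Recall ⊕ takes the minimum of its arguments and ⊗ takes their sum. Working out the expression (((9 ⊕ 9) ⊕ (6 ⊗ 1)) ⊕ ((5 ⊗ 8) ⊕ (-1 ⊕ 4))) gives -1.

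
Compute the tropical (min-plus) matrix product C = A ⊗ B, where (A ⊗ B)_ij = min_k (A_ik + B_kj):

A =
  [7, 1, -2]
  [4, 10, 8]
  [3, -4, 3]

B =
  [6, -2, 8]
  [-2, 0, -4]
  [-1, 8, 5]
A ⊗ B =
  [-3, 1, -3]
  [7, 2, 6]
  [-6, -4, -8]

Apply the min-plus product entry-by-entry:
  C[0][0] = min over k of (A[0][0] + B[0][0] = 7 + 6 = 13, A[0][1] + B[1][0] = 1 + -2 = -1, A[0][2] + B[2][0] = -2 + -1 = -3) = -3 (attained at k = 2)
  C[0][1] = min over k of (A[0][0] + B[0][1] = 7 + -2 = 5, A[0][1] + B[1][1] = 1 + 0 = 1, A[0][2] + B[2][1] = -2 + 8 = 6) = 1 (attained at k = 1)
  C[0][2] = min over k of (A[0][0] + B[0][2] = 7 + 8 = 15, A[0][1] + B[1][2] = 1 + -4 = -3, A[0][2] + B[2][2] = -2 + 5 = 3) = -3 (attained at k = 1)
  C[1][0] = min over k of (A[1][0] + B[0][0] = 4 + 6 = 10, A[1][1] + B[1][0] = 10 + -2 = 8, A[1][2] + B[2][0] = 8 + -1 = 7) = 7 (attained at k = 2)
  C[1][1] = min over k of (A[1][0] + B[0][1] = 4 + -2 = 2, A[1][1] + B[1][1] = 10 + 0 = 10, A[1][2] + B[2][1] = 8 + 8 = 16) = 2 (attained at k = 0)
  C[1][2] = min over k of (A[1][0] + B[0][2] = 4 + 8 = 12, A[1][1] + B[1][2] = 10 + -4 = 6, A[1][2] + B[2][2] = 8 + 5 = 13) = 6 (attained at k = 1)
  C[2][0] = min over k of (A[2][0] + B[0][0] = 3 + 6 = 9, A[2][1] + B[1][0] = -4 + -2 = -6, A[2][2] + B[2][0] = 3 + -1 = 2) = -6 (attained at k = 1)
  C[2][1] = min over k of (A[2][0] + B[0][1] = 3 + -2 = 1, A[2][1] + B[1][1] = -4 + 0 = -4, A[2][2] + B[2][1] = 3 + 8 = 11) = -4 (attained at k = 1)
  C[2][2] = min over k of (A[2][0] + B[0][2] = 3 + 8 = 11, A[2][1] + B[1][2] = -4 + -4 = -8, A[2][2] + B[2][2] = 3 + 5 = 8) = -8 (attained at k = 1)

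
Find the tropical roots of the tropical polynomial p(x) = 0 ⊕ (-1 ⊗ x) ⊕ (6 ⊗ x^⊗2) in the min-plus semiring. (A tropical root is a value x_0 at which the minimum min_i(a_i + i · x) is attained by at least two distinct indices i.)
Roots: {-7, 1}

Each tropical root is a break point of the lower envelope of the lines y = a_i + i · x (there are 3 lines, with slopes 0, 1, ..., 2). Only the lines that attain the minimum somewhere contribute to roots; other lines are dominated. Here the surviving (envelope) indices are i = 2, i = 1, i = 0.
Intersections between consecutive envelope lines give the roots: for adjacent envelope indices i < j the intersection is x = (a_i − a_j) / (j − i). Reading off the sorted break points: {-7, 1}.
Verification: at each break x_0, at least two indices attain the minimum of min_i(a_i + i · x_0).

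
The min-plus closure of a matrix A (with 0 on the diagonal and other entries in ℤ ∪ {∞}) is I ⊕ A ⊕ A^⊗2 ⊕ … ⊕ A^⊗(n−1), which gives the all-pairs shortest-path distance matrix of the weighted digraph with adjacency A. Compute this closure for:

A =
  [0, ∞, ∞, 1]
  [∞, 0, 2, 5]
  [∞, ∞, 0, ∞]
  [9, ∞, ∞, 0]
Closure =
  [0, ∞, ∞, 1]
  [14, 0, 2, 5]
  [∞, ∞, 0, ∞]
  [9, ∞, ∞, 0]

This is the Floyd-Warshall all-pairs shortest-path computation. For each intermediate vertex k = 0, 1, …, 3, update dist[i][j] ← min(dist[i][j], dist[i][k] + dist[k][j]). The final matrix gives, for each (i, j), the minimum total weight of any directed path from i to j (possibly empty when i = j).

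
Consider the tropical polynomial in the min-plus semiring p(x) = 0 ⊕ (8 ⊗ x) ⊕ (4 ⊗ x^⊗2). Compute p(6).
p(6) = 0

A tropical monomial a ⊗ x^⊗i evaluates to a + i · x. Evaluating each term at x = 6:
  Term 0 contributes 0 + 0 · 6 = 0
  Term 1 contributes 8 + 1 · 6 = 14
  Term 2 contributes 4 + 2 · 6 = 16
p(6) = ⊕ of these = min[0, 14, 16] = 0.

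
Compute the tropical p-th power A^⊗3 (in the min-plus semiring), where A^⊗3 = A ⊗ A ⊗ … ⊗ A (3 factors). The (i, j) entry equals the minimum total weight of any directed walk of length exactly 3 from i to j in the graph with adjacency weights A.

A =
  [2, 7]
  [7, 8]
A^⊗3 =
  [6, 11]
  [11, 16]

Each entry (A^⊗3)_ij equals the minimum over all length-3 walks i = v_0 → v_1 → … → v_3 = j of Σ_t A[v_t][v_{t+1}]. For example, for (i, j) = (0, 1) we minimise over 4 possible intermediate vertex sequences; the minimum is 11, attained along the walk 0 → 0 → 0 → 1.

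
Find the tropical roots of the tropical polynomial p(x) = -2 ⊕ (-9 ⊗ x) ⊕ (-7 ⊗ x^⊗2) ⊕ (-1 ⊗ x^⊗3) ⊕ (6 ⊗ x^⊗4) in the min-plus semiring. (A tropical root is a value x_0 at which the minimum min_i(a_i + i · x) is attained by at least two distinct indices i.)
Roots: {-7, -6, -2, 7}

Each tropical root is a break point of the lower envelope of the lines y = a_i + i · x (there are 5 lines, with slopes 0, 1, ..., 4). Only the lines that attain the minimum somewhere contribute to roots; other lines are dominated. Here the surviving (envelope) indices are i = 4, i = 3, i = 2, i = 1, i = 0.
Intersections between consecutive envelope lines give the roots: for adjacent envelope indices i < j the intersection is x = (a_i − a_j) / (j − i). Reading off the sorted break points: {-7, -6, -2, 7}.
Verification: at each break x_0, at least two indices attain the minimum of min_i(a_i + i · x_0).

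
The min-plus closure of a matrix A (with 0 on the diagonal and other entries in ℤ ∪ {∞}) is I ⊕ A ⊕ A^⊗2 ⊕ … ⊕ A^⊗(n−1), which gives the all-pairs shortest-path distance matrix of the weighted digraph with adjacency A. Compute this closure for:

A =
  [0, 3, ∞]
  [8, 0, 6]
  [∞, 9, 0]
Closure =
  [0, 3, 9]
  [8, 0, 6]
  [17, 9, 0]

This is the Floyd-Warshall all-pairs shortest-path computation. For each intermediate vertex k = 0, 1, …, 2, update dist[i][j] ← min(dist[i][j], dist[i][k] + dist[k][j]). The final matrix gives, for each (i, j), the minimum total weight of any directed path from i to j (possibly empty when i = j).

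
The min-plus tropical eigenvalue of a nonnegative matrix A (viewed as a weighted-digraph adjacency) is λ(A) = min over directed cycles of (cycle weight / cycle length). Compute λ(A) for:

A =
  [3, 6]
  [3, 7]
λ(A) = 3

Enumerate directed cycles and compute their means (weight / length). Sample:
  cycle 0 → 0: weight = 3, length = 1, mean = 3/1 ≈ 3.000
  cycle 1 → 1: weight = 7, length = 1, mean = 7/1 ≈ 7.000
  cycle 0 → 1 → 0: weight = 9, length = 2, mean = 9/2 ≈ 4.500
  cycle 1 → 0 → 1: weight = 9, length = 2, mean = 9/2 ≈ 4.500
Minimum mean = 3.000, attained e.g. along the cycle 0 → 0 with weight 3 and length 1. So λ(A) = 3/1 = 3.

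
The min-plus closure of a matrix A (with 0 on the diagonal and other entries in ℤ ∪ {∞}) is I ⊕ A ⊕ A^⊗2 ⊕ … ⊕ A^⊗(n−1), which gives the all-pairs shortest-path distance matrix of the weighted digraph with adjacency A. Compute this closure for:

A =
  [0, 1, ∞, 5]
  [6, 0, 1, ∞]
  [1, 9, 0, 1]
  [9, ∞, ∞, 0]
Closure =
  [0, 1, 2, 3]
  [2, 0, 1, 2]
  [1, 2, 0, 1]
  [9, 10, 11, 0]

This is the Floyd-Warshall all-pairs shortest-path computation. For each intermediate vertex k = 0, 1, …, 3, update dist[i][j] ← min(dist[i][j], dist[i][k] + dist[k][j]). The final matrix gives, for each (i, j), the minimum total weight of any directed path from i to j (possibly empty when i = j).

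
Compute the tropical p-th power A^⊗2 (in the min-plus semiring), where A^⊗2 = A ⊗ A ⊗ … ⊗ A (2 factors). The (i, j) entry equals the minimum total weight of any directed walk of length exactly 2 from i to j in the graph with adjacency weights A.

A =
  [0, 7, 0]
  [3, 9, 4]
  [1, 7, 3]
A^⊗2 =
  [0, 7, 0]
  [3, 10, 3]
  [1, 8, 1]

Each entry (A^⊗2)_ij equals the minimum over all length-2 walks i = v_0 → v_1 → … → v_2 = j of Σ_t A[v_t][v_{t+1}]. For example, for (i, j) = (0, 2) we minimise over 3 possible intermediate vertex sequences; the minimum is 0, attained along the walk 0 → 0 → 2.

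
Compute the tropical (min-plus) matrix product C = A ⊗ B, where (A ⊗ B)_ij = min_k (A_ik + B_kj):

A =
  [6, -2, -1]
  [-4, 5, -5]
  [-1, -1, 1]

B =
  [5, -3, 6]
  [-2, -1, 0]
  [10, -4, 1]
A ⊗ B =
  [-4, -5, -2]
  [1, -9, -4]
  [-3, -4, -1]

Apply the min-plus product entry-by-entry:
  C[0][0] = min over k of (A[0][0] + B[0][0] = 6 + 5 = 11, A[0][1] + B[1][0] = -2 + -2 = -4, A[0][2] + B[2][0] = -1 + 10 = 9) = -4 (attained at k = 1)
  C[0][1] = min over k of (A[0][0] + B[0][1] = 6 + -3 = 3, A[0][1] + B[1][1] = -2 + -1 = -3, A[0][2] + B[2][1] = -1 + -4 = -5) = -5 (attained at k = 2)
  C[0][2] = min over k of (A[0][0] + B[0][2] = 6 + 6 = 12, A[0][1] + B[1][2] = -2 + 0 = -2, A[0][2] + B[2][2] = -1 + 1 = 0) = -2 (attained at k = 1)
  C[1][0] = min over k of (A[1][0] + B[0][0] = -4 + 5 = 1, A[1][1] + B[1][0] = 5 + -2 = 3, A[1][2] + B[2][0] = -5 + 10 = 5) = 1 (attained at k = 0)
  C[1][1] = min over k of (A[1][0] + B[0][1] = -4 + -3 = -7, A[1][1] + B[1][1] = 5 + -1 = 4, A[1][2] + B[2][1] = -5 + -4 = -9) = -9 (attained at k = 2)
  C[1][2] = min over k of (A[1][0] + B[0][2] = -4 + 6 = 2, A[1][1] + B[1][2] = 5 + 0 = 5, A[1][2] + B[2][2] = -5 + 1 = -4) = -4 (attained at k = 2)
  C[2][0] = min over k of (A[2][0] + B[0][0] = -1 + 5 = 4, A[2][1] + B[1][0] = -1 + -2 = -3, A[2][2] + B[2][0] = 1 + 10 = 11) = -3 (attained at k = 1)
  C[2][1] = min over k of (A[2][0] + B[0][1] = -1 + -3 = -4, A[2][1] + B[1][1] = -1 + -1 = -2, A[2][2] + B[2][1] = 1 + -4 = -3) = -4 (attained at k = 0)
  C[2][2] = min over k of (A[2][0] + B[0][2] = -1 + 6 = 5, A[2][1] + B[1][2] = -1 + 0 = -1, A[2][2] + B[2][2] = 1 + 1 = 2) = -1 (attained at k = 1)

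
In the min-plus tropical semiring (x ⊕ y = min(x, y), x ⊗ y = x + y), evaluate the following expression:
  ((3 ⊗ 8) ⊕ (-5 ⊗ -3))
((3 ⊗ 8) ⊕ (-5 ⊗ -3)) = -8

Expand innermost to outermost. Recall ⊕ takes the minimum of its arguments and ⊗ takes their sum. Working out the expression ((3 ⊗ 8) ⊕ (-5 ⊗ -3)) gives -8.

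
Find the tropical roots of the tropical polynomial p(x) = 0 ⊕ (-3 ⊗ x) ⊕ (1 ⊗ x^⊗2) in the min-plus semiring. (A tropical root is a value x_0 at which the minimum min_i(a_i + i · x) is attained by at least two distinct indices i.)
Roots: {-4, 3}

Each tropical root is a break point of the lower envelope of the lines y = a_i + i · x (there are 3 lines, with slopes 0, 1, ..., 2). Only the lines that attain the minimum somewhere contribute to roots; other lines are dominated. Here the surviving (envelope) indices are i = 2, i = 1, i = 0.
Intersections between consecutive envelope lines give the roots: for adjacent envelope indices i < j the intersection is x = (a_i − a_j) / (j − i). Reading off the sorted break points: {-4, 3}.
Verification: at each break x_0, at least two indices attain the minimum of min_i(a_i + i · x_0).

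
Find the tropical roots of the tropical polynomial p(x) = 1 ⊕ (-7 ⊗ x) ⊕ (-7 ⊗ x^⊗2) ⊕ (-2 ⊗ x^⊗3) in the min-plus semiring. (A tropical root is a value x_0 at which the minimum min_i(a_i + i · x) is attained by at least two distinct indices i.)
Roots: {-5, 0, 8}

Each tropical root is a break point of the lower envelope of the lines y = a_i + i · x (there are 4 lines, with slopes 0, 1, ..., 3). Only the lines that attain the minimum somewhere contribute to roots; other lines are dominated. Here the surviving (envelope) indices are i = 3, i = 2, i = 1, i = 0.
Intersections between consecutive envelope lines give the roots: for adjacent envelope indices i < j the intersection is x = (a_i − a_j) / (j − i). Reading off the sorted break points: {-5, 0, 8}.
Verification: at each break x_0, at least two indices attain the minimum of min_i(a_i + i · x_0).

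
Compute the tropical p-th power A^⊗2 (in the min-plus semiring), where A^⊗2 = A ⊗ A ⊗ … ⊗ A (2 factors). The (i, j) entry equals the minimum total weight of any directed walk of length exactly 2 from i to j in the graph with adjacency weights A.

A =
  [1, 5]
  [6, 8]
A^⊗2 =
  [2, 6]
  [7, 11]

Each entry (A^⊗2)_ij equals the minimum over all length-2 walks i = v_0 → v_1 → … → v_2 = j of Σ_t A[v_t][v_{t+1}]. For example, for (i, j) = (0, 1) we minimise over 2 possible intermediate vertex sequences; the minimum is 6, attained along the walk 0 → 0 → 1.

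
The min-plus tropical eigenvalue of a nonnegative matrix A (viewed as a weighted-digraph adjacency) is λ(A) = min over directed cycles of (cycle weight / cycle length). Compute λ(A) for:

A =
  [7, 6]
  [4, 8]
λ(A) = 5

Enumerate directed cycles and compute their means (weight / length). Sample:
  cycle 0 → 0: weight = 7, length = 1, mean = 7/1 ≈ 7.000
  cycle 1 → 1: weight = 8, length = 1, mean = 8/1 ≈ 8.000
  cycle 0 → 1 → 0: weight = 10, length = 2, mean = 10/2 ≈ 5.000
  cycle 1 → 0 → 1: weight = 10, length = 2, mean = 10/2 ≈ 5.000
Minimum mean = 5.000, attained e.g. along the cycle 0 → 1 → 0 with weight 10 and length 2. So λ(A) = 10/2 = 5.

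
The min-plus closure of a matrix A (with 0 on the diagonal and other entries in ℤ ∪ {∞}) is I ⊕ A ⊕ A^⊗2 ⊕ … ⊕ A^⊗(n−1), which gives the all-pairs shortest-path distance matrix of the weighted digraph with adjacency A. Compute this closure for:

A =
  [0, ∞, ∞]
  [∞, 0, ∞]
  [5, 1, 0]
Closure =
  [0, ∞, ∞]
  [∞, 0, ∞]
  [5, 1, 0]

This is the Floyd-Warshall all-pairs shortest-path computation. For each intermediate vertex k = 0, 1, …, 2, update dist[i][j] ← min(dist[i][j], dist[i][k] + dist[k][j]). The final matrix gives, for each (i, j), the minimum total weight of any directed path from i to j (possibly empty when i = j).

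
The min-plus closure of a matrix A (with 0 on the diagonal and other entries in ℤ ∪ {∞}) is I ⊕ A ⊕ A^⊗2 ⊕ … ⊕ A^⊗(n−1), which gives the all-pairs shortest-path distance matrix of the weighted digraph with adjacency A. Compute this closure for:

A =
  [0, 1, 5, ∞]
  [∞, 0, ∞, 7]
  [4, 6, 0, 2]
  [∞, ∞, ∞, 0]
Closure =
  [0, 1, 5, 7]
  [∞, 0, ∞, 7]
  [4, 5, 0, 2]
  [∞, ∞, ∞, 0]

This is the Floyd-Warshall all-pairs shortest-path computation. For each intermediate vertex k = 0, 1, …, 3, update dist[i][j] ← min(dist[i][j], dist[i][k] + dist[k][j]). The final matrix gives, for each (i, j), the minimum total weight of any directed path from i to j (possibly empty when i = j).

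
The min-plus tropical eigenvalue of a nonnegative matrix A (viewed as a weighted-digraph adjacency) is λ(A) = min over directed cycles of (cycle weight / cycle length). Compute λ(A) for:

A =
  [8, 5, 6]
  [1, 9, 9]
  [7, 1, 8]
λ(A) = 8/3

Enumerate directed cycles and compute their means (weight / length). Sample:
  cycle 0 → 0: weight = 8, length = 1, mean = 8/1 ≈ 8.000
  cycle 1 → 1: weight = 9, length = 1, mean = 9/1 ≈ 9.000
  cycle 2 → 2: weight = 8, length = 1, mean = 8/1 ≈ 8.000
  cycle 0 → 1 → 0: weight = 6, length = 2, mean = 6/2 ≈ 3.000
  cycle 0 → 2 → 0: weight = 13, length = 2, mean = 13/2 ≈ 6.500
  cycle 1 → 0 → 1: weight = 6, length = 2, mean = 6/2 ≈ 3.000
Minimum mean = 2.667, attained e.g. along the cycle 0 → 2 → 1 → 0 with weight 8 and length 3. So λ(A) = 8/3 = 8/3.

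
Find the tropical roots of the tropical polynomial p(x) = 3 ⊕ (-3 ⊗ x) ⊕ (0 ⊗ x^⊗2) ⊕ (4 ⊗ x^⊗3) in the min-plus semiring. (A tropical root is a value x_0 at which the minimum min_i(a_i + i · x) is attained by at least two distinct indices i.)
Roots: {-4, -3, 6}

Each tropical root is a break point of the lower envelope of the lines y = a_i + i · x (there are 4 lines, with slopes 0, 1, ..., 3). Only the lines that attain the minimum somewhere contribute to roots; other lines are dominated. Here the surviving (envelope) indices are i = 3, i = 2, i = 1, i = 0.
Intersections between consecutive envelope lines give the roots: for adjacent envelope indices i < j the intersection is x = (a_i − a_j) / (j − i). Reading off the sorted break points: {-4, -3, 6}.
Verification: at each break x_0, at least two indices attain the minimum of min_i(a_i + i · x_0).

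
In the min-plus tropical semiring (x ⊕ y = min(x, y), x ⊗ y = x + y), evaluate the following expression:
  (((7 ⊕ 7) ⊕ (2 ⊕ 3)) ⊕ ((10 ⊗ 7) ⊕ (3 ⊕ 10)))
(((7 ⊕ 7) ⊕ (2 ⊕ 3)) ⊕ ((10 ⊗ 7) ⊕ (3 ⊕ 10))) = 2

Expand innermost to outermost. Recall ⊕ takes the minimum of its arguments and ⊗ takes their sum. Working out the expression (((7 ⊕ 7) ⊕ (2 ⊕ 3)) ⊕ ((10 ⊗ 7) ⊕ (3 ⊕ 10))) gives 2.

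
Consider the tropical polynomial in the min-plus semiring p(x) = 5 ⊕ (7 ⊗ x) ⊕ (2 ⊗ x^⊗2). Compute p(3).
p(3) = 5

A tropical monomial a ⊗ x^⊗i evaluates to a + i · x. Evaluating each term at x = 3:
  Term 0 contributes 5 + 0 · 3 = 5
  Term 1 contributes 7 + 1 · 3 = 10
  Term 2 contributes 2 + 2 · 3 = 8
p(3) = ⊕ of these = min[5, 10, 8] = 5.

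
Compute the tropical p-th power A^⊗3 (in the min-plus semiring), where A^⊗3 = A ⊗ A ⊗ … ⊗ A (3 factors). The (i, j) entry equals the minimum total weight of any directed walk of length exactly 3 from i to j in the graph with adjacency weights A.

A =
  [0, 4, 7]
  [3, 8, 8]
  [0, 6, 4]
A^⊗3 =
  [0, 4, 7]
  [3, 7, 10]
  [0, 4, 7]

Each entry (A^⊗3)_ij equals the minimum over all length-3 walks i = v_0 → v_1 → … → v_3 = j of Σ_t A[v_t][v_{t+1}]. For example, for (i, j) = (0, 2) we minimise over 9 possible intermediate vertex sequences; the minimum is 7, attained along the walk 0 → 0 → 0 → 2.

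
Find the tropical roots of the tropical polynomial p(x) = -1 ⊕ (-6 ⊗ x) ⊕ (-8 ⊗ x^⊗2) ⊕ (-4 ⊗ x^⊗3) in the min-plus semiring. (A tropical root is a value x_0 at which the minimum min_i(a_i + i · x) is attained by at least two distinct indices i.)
Roots: {-4, 2, 5}

Each tropical root is a break point of the lower envelope of the lines y = a_i + i · x (there are 4 lines, with slopes 0, 1, ..., 3). Only the lines that attain the minimum somewhere contribute to roots; other lines are dominated. Here the surviving (envelope) indices are i = 3, i = 2, i = 1, i = 0.
Intersections between consecutive envelope lines give the roots: for adjacent envelope indices i < j the intersection is x = (a_i − a_j) / (j − i). Reading off the sorted break points: {-4, 2, 5}.
Verification: at each break x_0, at least two indices attain the minimum of min_i(a_i + i · x_0).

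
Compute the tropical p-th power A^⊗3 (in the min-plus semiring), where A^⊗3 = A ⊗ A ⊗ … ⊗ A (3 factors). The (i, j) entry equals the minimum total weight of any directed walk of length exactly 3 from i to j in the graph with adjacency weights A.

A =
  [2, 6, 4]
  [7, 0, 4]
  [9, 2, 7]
A^⊗3 =
  [6, 6, 8]
  [7, 0, 4]
  [9, 2, 6]

Each entry (A^⊗3)_ij equals the minimum over all length-3 walks i = v_0 → v_1 → … → v_3 = j of Σ_t A[v_t][v_{t+1}]. For example, for (i, j) = (0, 2) we minimise over 9 possible intermediate vertex sequences; the minimum is 8, attained along the walk 0 → 0 → 0 → 2.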